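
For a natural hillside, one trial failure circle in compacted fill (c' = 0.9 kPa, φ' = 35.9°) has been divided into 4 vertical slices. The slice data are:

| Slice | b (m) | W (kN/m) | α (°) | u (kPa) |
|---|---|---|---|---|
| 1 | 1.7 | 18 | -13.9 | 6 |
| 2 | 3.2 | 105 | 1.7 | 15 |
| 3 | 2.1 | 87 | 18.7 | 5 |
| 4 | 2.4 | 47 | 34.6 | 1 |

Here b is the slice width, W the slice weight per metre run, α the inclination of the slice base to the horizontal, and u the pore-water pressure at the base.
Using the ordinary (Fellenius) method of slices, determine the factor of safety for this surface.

Ordinary method of slices: FS = Σ[c'·Δl_i + (W_i cosα_i − u_i·Δl_i)·tanφ'] / Σ W_i sinα_i, with Δl_i = b_i / cosα_i.
Slice 1: Δl = 1.7/cos(-13.9°) = 1.751 m; N'_1 = 18·cos(-13.9°) − 6·1.751 = 7.0; c'Δl = 1.58; W sinα = -4.3
Slice 2: Δl = 3.2/cos1.7° = 3.201 m; N'_2 = 105·cos1.7° − 15·3.201 = 56.9; c'Δl = 2.88; W sinα = 3.1
Slice 3: Δl = 2.1/cos18.7° = 2.217 m; N'_3 = 87·cos18.7° − 5·2.217 = 71.3; c'Δl = 2.00; W sinα = 27.9
Slice 4: Δl = 2.4/cos34.6° = 2.916 m; N'_4 = 47·cos34.6° − 1·2.916 = 35.8; c'Δl = 2.62; W sinα = 26.7
Σc'Δl = 9.1 kN/m; ΣN' = 171.0 kN/m; ΣW sinα = 53.4 kN/m
Resisting = 9.1 + 171.0·tan35.9° = 9.1 + 123.8 = 132.9 kN/m
FS = 132.9 / 53.4 = 2.489

FS = 2.49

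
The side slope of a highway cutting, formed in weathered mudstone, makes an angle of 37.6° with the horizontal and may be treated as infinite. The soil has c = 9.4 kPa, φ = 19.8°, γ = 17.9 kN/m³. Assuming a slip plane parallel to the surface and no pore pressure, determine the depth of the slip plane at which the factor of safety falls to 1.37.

Setting FS = 1.37 in FS = [c + γz cos²β tanφ] / [γz sinβ cosβ] and solving for z:
z = c / [γ cosβ (FS·sinβ − cosβ·tanφ)]
  = 9.4 / [17.9·cos37.6°·(1.37·sin37.6° − cos37.6°·tan19.8°)]
  = 9.4 / [17.9·0.7923·(1.37·0.6101 − 0.7923·0.3600)]
  = 9.4 / 7.8094 = 1.204 m

z = 1.20 m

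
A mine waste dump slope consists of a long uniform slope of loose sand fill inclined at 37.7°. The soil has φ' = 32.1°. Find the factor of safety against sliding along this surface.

FS = 0.81

For a dry cohesionless infinite slope the factor of safety is FS = tanφ' / tanβ.
FS = tan32.1° / tan37.7° = 0.6273 / 0.7729 = 0.812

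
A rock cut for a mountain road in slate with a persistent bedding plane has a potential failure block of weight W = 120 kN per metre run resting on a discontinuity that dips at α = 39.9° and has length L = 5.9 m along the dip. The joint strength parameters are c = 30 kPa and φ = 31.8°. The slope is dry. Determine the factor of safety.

Resolving the block weight along and normal to the plane and applying the Mohr–Coulomb strength on the joint:
N' = W cosα = 120·cos39.9° = 92.1 kN/m
Driving force T = W sinα = 120·sin39.9° = 77.0 kN/m
Resisting force R = c·L + N'·tanφ = 30·5.9 + 92.1·tan31.8° = 177.0 + 57.1 = 234.1 kN/m
FS = R / T = 234.1 / 77.0 = 3.041

FS = 3.04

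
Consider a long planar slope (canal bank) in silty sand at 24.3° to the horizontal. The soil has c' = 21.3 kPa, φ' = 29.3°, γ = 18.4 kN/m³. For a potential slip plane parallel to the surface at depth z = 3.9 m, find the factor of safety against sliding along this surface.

For an infinite slope with a slip plane parallel to the surface (no pore pressure): FS = [c' + γz cos²β tanφ'] / [γz sinβ cosβ].
γz = 18.4·3.9 = 71.76 kN/m²
Numerator = 21.3 + 71.76·cos²24.3°·tan29.3° = 21.3 + 71.76·0.8307·0.5612 = 54.750 kPa
Denominator = 71.76·sin24.3°·cos24.3° = 71.76·0.4115·0.9114 = 26.914 kPa
FS = 54.750 / 26.914 = 2.034

FS = 2.03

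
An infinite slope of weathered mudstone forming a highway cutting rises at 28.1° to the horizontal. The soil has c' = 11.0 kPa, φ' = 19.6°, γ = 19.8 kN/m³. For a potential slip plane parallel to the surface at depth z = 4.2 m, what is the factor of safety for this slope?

For an infinite slope with a slip plane parallel to the surface (no pore pressure): FS = [c' + γz cos²β tanφ'] / [γz sinβ cosβ].
γz = 19.8·4.2 = 83.16 kN/m²
Numerator = 11.0 + 83.16·cos²28.1°·tan19.6° = 11.0 + 83.16·0.7781·0.3561 = 34.042 kPa
Denominator = 83.16·sin28.1°·cos28.1° = 83.16·0.4710·0.8821 = 34.552 kPa
FS = 34.042 / 34.552 = 0.985

FS = 0.99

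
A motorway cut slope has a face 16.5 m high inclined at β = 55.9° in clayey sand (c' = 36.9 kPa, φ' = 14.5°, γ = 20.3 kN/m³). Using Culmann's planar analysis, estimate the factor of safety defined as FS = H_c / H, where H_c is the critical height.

FS = 1.41

H_c = (4c'/γ) · sinβ cosφ' / [1 − cos(β − φ')]
    = (4·36.9/20.3) · sin55.9°·cos14.5° / [1 − cos41.4°]
    = 7.271 · 0.8017 / 0.2499 = 23.33 m
FS = H_c / H = 23.33 / 16.5 = 1.414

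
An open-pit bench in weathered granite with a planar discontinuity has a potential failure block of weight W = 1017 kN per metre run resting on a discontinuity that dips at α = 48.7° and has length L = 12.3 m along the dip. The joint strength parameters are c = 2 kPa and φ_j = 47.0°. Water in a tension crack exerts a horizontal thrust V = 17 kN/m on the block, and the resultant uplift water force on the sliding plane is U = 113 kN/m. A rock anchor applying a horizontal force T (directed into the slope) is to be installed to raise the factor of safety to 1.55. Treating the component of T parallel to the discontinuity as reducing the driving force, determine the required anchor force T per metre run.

Resolving forces along and normal to the sliding plane, with the horizontal anchor force T adding T·sinα to the effective normal force and T·cosα acting up the plane against the driving force:
FS = [cL + (W cosα − U − V sinα + T sinα) tanφ_j] / [W sinα + V cosα − T cosα]
Without the anchor: N' = 545.5 kN/m, driving T_d = 775.3 kN/m, resisting R = 2·12.3 + 545.5·tan47.0° = 609.5 kN/m, FS = 0.79.
Setting FS = 1.55 and solving for T:
1.55·(775.3 − T cos48.7°) = 609.5 + T sin48.7°·tan47.0°
T·(sin48.7°·tan47.0° + 1.55·cos48.7°) = 1.55·775.3 − 609.5
T·(0.7513·1.0724 + 1.55·0.6600) = 1201.6 − 609.5 = 592.1
T·1.8286 = 592.1
T = 323.8 kN/m

T = 324 kN/m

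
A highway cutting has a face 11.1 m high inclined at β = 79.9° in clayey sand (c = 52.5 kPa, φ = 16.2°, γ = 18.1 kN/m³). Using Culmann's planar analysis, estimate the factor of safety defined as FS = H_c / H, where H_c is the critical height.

H_c = (4c/γ) · sinβ cosφ / [1 − cos(β − φ)]
    = (4·52.5/18.1) · sin79.9°·cos16.2° / [1 − cos63.7°]
    = 11.602 · 0.9454 / 0.5569 = 19.70 m
FS = H_c / H = 19.70 / 11.1 = 1.774

FS = 1.77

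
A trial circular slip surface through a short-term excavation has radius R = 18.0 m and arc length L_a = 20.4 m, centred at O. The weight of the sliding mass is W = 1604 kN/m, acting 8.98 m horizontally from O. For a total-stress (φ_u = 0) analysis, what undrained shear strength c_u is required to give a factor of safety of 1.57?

c_u = 61.6 kPa

FS = c_u·L_a·R / (W·d), so c_u = FS·W·d / (L_a·R).
c_u = 1.57·1604·8.98 / (20.40·18.0) = 22614.2 / 367.20 = 61.59 kPa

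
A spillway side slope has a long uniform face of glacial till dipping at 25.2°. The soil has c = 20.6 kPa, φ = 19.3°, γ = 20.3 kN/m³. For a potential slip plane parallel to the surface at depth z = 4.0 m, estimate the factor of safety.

For an infinite slope with a slip plane parallel to the surface (no pore pressure): FS = [c + γz cos²β tanφ] / [γz sinβ cosβ].
γz = 20.3·4.0 = 81.20 kN/m²
Numerator = 20.6 + 81.20·cos²25.2°·tan19.3° = 20.6 + 81.20·0.8187·0.3502 = 43.881 kPa
Denominator = 81.20·sin25.2°·cos25.2° = 81.20·0.4258·0.9048 = 31.283 kPa
FS = 43.881 / 31.283 = 1.403

FS = 1.40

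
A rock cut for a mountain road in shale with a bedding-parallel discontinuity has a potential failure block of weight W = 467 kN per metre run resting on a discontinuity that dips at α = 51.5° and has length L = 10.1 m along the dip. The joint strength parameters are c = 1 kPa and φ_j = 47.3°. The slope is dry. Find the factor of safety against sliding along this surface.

Resolving the block weight along and normal to the plane and applying the Mohr–Coulomb strength on the joint:
N' = W cosα = 467·cos51.5° = 290.7 kN/m
Driving force T = W sinα = 467·sin51.5° = 365.5 kN/m
Resisting force R = c·L + N'·tanφ_j = 1·10.1 + 290.7·tan47.3° = 10.1 + 315.0 = 325.1 kN/m
FS = R / T = 325.1 / 365.5 = 0.890

FS = 0.89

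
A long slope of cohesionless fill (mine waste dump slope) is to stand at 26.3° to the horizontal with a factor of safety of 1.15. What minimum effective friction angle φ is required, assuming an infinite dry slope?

φ = 29.6°

FS = tanφ/tanβ ⇒ tanφ = FS · tanβ = 1.15 · tan26.3° = 0.5684
φ = arctan(0.5684) = 29.61°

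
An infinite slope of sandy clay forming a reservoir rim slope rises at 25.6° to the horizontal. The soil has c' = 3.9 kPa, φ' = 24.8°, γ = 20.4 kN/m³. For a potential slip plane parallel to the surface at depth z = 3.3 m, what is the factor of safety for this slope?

FS = 1.11

For an infinite slope with a slip plane parallel to the surface (no pore pressure): FS = [c' + γz cos²β tanφ'] / [γz sinβ cosβ].
γz = 20.4·3.3 = 67.32 kN/m²
Numerator = 3.9 + 67.32·cos²25.6°·tan24.8° = 3.9 + 67.32·0.8133·0.4621 = 29.199 kPa
Denominator = 67.32·sin25.6°·cos25.6° = 67.32·0.4321·0.9018 = 26.233 kPa
FS = 29.199 / 26.233 = 1.113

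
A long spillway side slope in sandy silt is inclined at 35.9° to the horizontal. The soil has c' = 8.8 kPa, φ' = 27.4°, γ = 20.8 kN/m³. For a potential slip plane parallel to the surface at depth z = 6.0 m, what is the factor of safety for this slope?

For an infinite slope with a slip plane parallel to the surface (no pore pressure): FS = [c' + γz cos²β tanφ'] / [γz sinβ cosβ].
γz = 20.8·6.0 = 124.80 kN/m²
Numerator = 8.8 + 124.80·cos²35.9°·tan27.4° = 8.8 + 124.80·0.6562·0.5184 = 51.248 kPa
Denominator = 124.80·sin35.9°·cos35.9° = 124.80·0.5864·0.8100 = 59.278 kPa
FS = 51.248 / 59.278 = 0.865

FS = 0.86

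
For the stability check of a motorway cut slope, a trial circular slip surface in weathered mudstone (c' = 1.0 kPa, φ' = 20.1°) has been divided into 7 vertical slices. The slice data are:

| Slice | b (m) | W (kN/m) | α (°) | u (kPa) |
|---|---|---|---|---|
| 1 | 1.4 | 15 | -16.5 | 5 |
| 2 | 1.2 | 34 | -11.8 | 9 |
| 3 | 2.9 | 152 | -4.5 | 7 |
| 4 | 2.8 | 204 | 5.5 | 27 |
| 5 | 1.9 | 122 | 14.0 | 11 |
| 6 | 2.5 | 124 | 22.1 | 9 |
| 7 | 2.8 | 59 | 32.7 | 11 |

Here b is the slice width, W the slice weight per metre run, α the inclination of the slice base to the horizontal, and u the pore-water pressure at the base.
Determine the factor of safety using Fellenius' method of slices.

Ordinary method of slices: FS = Σ[c'·Δl_i + (W_i cosα_i − u_i·Δl_i)·tanφ'] / Σ W_i sinα_i, with Δl_i = b_i / cosα_i.
Slice 1: Δl = 1.4/cos(-16.5°) = 1.460 m; N'_1 = 15·cos(-16.5°) − 5·1.460 = 7.1; c'Δl = 1.46; W sinα = -4.3
Slice 2: Δl = 1.2/cos(-11.8°) = 1.226 m; N'_2 = 34·cos(-11.8°) − 9·1.226 = 22.2; c'Δl = 1.23; W sinα = -7.0
Slice 3: Δl = 2.9/cos(-4.5°) = 2.909 m; N'_3 = 152·cos(-4.5°) − 7·2.909 = 131.2; c'Δl = 2.91; W sinα = -11.9
Slice 4: Δl = 2.8/cos5.5° = 2.813 m; N'_4 = 204·cos5.5° − 27·2.813 = 127.1; c'Δl = 2.81; W sinα = 19.6
Slice 5: Δl = 1.9/cos14.0° = 1.958 m; N'_5 = 122·cos14.0° − 11·1.958 = 96.8; c'Δl = 1.96; W sinα = 29.5
Slice 6: Δl = 2.5/cos22.1° = 2.698 m; N'_6 = 124·cos22.1° − 9·2.698 = 90.6; c'Δl = 2.70; W sinα = 46.7
Slice 7: Δl = 2.8/cos32.7° = 3.327 m; N'_7 = 59·cos32.7° − 11·3.327 = 13.0; c'Δl = 3.33; W sinα = 31.9
Σc'Δl = 16.4 kN/m; ΣN' = 488.1 kN/m; ΣW sinα = 104.5 kN/m
Resisting = 16.4 + 488.1·tan20.1° = 16.4 + 178.6 = 195.0 kN/m
FS = 195.0 / 104.5 = 1.867

FS = 1.87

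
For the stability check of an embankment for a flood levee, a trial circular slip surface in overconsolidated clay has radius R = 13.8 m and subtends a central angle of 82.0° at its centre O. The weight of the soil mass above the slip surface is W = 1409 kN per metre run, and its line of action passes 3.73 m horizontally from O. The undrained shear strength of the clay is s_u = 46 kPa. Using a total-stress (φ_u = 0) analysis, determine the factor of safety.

Taking moments about the centre O, the resisting moment is provided by the undrained shear strength acting along the arc:
Arc length L_a = R·θ = 13.8·(82.0°·π/180) = 13.8·1.4312 = 19.75 m
M_R = s_u·L_a·R = 46·19.75·13.8 = 12537.4 kN·m/m
M_D = W·d = 1409·3.73 = 5255.6 kN·m/m
FS = M_R / M_D = 12537.4 / 5255.6 = 2.386

FS = 2.39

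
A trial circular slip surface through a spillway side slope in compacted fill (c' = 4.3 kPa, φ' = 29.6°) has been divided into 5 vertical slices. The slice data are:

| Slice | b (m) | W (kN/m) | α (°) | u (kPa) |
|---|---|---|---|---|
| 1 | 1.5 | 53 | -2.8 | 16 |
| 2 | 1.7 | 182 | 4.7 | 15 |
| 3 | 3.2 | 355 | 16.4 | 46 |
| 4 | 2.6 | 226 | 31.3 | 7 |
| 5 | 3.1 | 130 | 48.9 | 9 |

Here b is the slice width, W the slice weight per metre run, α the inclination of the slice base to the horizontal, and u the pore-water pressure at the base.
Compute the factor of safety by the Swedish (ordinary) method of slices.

FS = 1.20

Ordinary method of slices: FS = Σ[c'·Δl_i + (W_i cosα_i − u_i·Δl_i)·tanφ'] / Σ W_i sinα_i, with Δl_i = b_i / cosα_i.
Slice 1: Δl = 1.5/cos(-2.8°) = 1.502 m; N'_1 = 53·cos(-2.8°) − 16·1.502 = 28.9; c'Δl = 6.46; W sinα = -2.6
Slice 2: Δl = 1.7/cos4.7° = 1.706 m; N'_2 = 182·cos4.7° − 15·1.706 = 155.8; c'Δl = 7.33; W sinα = 14.9
Slice 3: Δl = 3.2/cos16.4° = 3.336 m; N'_3 = 355·cos16.4° − 46·3.336 = 187.1; c'Δl = 14.34; W sinα = 100.2
Slice 4: Δl = 2.6/cos31.3° = 3.043 m; N'_4 = 226·cos31.3° − 7·3.043 = 171.8; c'Δl = 13.08; W sinα = 117.4
Slice 5: Δl = 3.1/cos48.9° = 4.716 m; N'_5 = 130·cos48.9° − 9·4.716 = 43.0; c'Δl = 20.28; W sinα = 98.0
Σc'Δl = 61.5 kN/m; ΣN' = 586.6 kN/m; ΣW sinα = 327.9 kN/m
Resisting = 61.5 + 586.6·tan29.6° = 61.5 + 333.3 = 394.8 kN/m
FS = 394.8 / 327.9 = 1.204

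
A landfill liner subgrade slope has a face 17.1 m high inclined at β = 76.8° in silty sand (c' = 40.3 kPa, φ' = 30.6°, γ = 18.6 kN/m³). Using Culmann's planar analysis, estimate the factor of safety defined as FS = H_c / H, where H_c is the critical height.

FS = 1.38

H_c = (4c'/γ) · sinβ cosφ' / [1 − cos(β − φ')]
    = (4·40.3/18.6) · sin76.8°·cos30.6° / [1 − cos46.2°]
    = 8.667 · 0.8380 / 0.3079 = 23.59 m
FS = H_c / H = 23.59 / 17.1 = 1.380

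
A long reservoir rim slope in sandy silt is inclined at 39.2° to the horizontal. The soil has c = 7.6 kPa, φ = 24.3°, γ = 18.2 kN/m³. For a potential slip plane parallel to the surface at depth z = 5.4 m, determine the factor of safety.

FS = 0.71

For an infinite slope with a slip plane parallel to the surface (no pore pressure): FS = [c + γz cos²β tanφ] / [γz sinβ cosβ].
γz = 18.2·5.4 = 98.28 kN/m²
Numerator = 7.6 + 98.28·cos²39.2°·tan24.3° = 7.6 + 98.28·0.6005·0.4515 = 34.249 kPa
Denominator = 98.28·sin39.2°·cos39.2° = 98.28·0.6320·0.7749 = 48.136 kPa
FS = 34.249 / 48.136 = 0.711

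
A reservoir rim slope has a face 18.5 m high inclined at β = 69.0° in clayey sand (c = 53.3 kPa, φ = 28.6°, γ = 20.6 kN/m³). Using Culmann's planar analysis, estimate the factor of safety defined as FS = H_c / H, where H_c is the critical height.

H_c = (4c/γ) · sinβ cosφ / [1 − cos(β − φ)]
    = (4·53.3/20.6) · sin69.0°·cos28.6° / [1 − cos40.4°]
    = 10.350 · 0.8197 / 0.2385 = 35.57 m
FS = H_c / H = 35.57 / 18.5 = 1.923

FS = 1.92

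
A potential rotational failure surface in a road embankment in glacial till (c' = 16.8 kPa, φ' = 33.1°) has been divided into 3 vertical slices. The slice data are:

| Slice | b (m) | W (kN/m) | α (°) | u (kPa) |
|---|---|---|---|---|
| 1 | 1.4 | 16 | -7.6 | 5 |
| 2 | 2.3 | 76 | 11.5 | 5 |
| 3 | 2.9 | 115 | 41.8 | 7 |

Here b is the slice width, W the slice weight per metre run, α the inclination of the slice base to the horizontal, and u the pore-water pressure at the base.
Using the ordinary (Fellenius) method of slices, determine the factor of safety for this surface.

FS = 2.38

Ordinary method of slices: FS = Σ[c'·Δl_i + (W_i cosα_i − u_i·Δl_i)·tanφ'] / Σ W_i sinα_i, with Δl_i = b_i / cosα_i.
Slice 1: Δl = 1.4/cos(-7.6°) = 1.412 m; N'_1 = 16·cos(-7.6°) − 5·1.412 = 8.8; c'Δl = 23.73; W sinα = -2.1
Slice 2: Δl = 2.3/cos11.5° = 2.347 m; N'_2 = 76·cos11.5° − 5·2.347 = 62.7; c'Δl = 39.43; W sinα = 15.2
Slice 3: Δl = 2.9/cos41.8° = 3.890 m; N'_3 = 115·cos41.8° − 7·3.890 = 58.5; c'Δl = 65.35; W sinα = 76.7
Σc'Δl = 128.5 kN/m; ΣN' = 130.0 kN/m; ΣW sinα = 89.7 kN/m
Resisting = 128.5 + 130.0·tan33.1° = 128.5 + 84.8 = 213.3 kN/m
FS = 213.3 / 89.7 = 2.378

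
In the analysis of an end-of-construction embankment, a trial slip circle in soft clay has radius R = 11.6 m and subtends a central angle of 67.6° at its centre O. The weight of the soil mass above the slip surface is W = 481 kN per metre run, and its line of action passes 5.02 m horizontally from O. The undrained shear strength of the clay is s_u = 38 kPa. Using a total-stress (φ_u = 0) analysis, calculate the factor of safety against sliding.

Taking moments about the centre O, the resisting moment is provided by the undrained shear strength acting along the arc:
Arc length L_a = R·θ = 11.6·(67.6°·π/180) = 11.6·1.1798 = 13.69 m
M_R = s_u·L_a·R = 38·13.69·11.6 = 6032.9 kN·m/m
M_D = W·d = 481·5.02 = 2414.6 kN·m/m
FS = M_R / M_D = 6032.9 / 2414.6 = 2.498

FS = 2.50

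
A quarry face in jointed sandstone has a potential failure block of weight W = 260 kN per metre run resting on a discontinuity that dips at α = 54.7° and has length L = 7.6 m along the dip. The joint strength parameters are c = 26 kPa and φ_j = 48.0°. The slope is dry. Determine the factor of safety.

Resolving the block weight along and normal to the plane and applying the Mohr–Coulomb strength on the joint:
N' = W cosα = 260·cos54.7° = 150.2 kN/m
Driving force T = W sinα = 260·sin54.7° = 212.2 kN/m
Resisting force R = c·L + N'·tanφ_j = 26·7.6 + 150.2·tan48.0° = 197.6 + 166.9 = 364.5 kN/m
FS = R / T = 364.5 / 212.2 = 1.718

FS = 1.72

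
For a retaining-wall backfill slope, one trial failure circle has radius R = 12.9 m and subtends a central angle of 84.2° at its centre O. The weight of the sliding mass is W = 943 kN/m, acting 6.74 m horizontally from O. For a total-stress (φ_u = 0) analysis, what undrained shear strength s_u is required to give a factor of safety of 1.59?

s_u = 41.3 kPa

FS = s_u·L_a·R / (W·d), so s_u = FS·W·d / (L_a·R).
Arc length L_a = R·θ = 12.9·(84.2°·π/180) = 12.9·1.4696 = 18.96 m
s_u = 1.59·943·6.74 / (18.96·12.9) = 10105.8 / 244.55 = 41.32 kPa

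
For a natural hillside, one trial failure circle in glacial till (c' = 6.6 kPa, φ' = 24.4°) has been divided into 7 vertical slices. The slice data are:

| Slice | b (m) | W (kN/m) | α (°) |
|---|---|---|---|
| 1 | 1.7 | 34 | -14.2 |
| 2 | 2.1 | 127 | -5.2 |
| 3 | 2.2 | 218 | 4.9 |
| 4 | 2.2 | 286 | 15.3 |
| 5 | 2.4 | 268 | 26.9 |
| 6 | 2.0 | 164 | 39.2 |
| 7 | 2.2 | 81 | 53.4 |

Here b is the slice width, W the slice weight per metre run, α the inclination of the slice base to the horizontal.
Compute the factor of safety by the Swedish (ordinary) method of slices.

Ordinary method of slices: FS = Σ[c'·Δl_i + (W_i cosα_i)·tanφ'] / Σ W_i sinα_i, with Δl_i = b_i / cosα_i.
Slice 1: Δl = 1.7/cos(-14.2°) = 1.754 m; N'_1 = 34·cos(-14.2°) = 33.0; c'Δl = 11.57; W sinα = -8.3
Slice 2: Δl = 2.1/cos(-5.2°) = 2.109 m; N'_2 = 127·cos(-5.2°) = 126.5; c'Δl = 13.92; W sinα = -11.5
Slice 3: Δl = 2.2/cos4.9° = 2.208 m; N'_3 = 218·cos4.9° = 217.2; c'Δl = 14.57; W sinα = 18.6
Slice 4: Δl = 2.2/cos15.3° = 2.281 m; N'_4 = 286·cos15.3° = 275.9; c'Δl = 15.05; W sinα = 75.5
Slice 5: Δl = 2.4/cos26.9° = 2.691 m; N'_5 = 268·cos26.9° = 239.0; c'Δl = 17.76; W sinα = 121.3
Slice 6: Δl = 2.0/cos39.2° = 2.581 m; N'_6 = 164·cos39.2° = 127.1; c'Δl = 17.03; W sinα = 103.7
Slice 7: Δl = 2.2/cos53.4° = 3.690 m; N'_7 = 81·cos53.4° = 48.3; c'Δl = 24.35; W sinα = 65.0
Σc'Δl = 114.3 kN/m; ΣN' = 1066.9 kN/m; ΣW sinα = 364.2 kN/m
Resisting = 114.3 + 1066.9·tan24.4° = 114.3 + 484.0 = 598.2 kN/m
FS = 598.2 / 364.2 = 1.643

FS = 1.64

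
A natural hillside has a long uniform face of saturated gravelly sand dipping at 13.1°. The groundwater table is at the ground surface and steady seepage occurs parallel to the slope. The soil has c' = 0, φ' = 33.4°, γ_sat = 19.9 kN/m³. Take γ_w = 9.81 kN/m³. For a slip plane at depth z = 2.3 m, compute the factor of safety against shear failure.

With seepage parallel to the slope and the water table at the surface, the effective normal stress on the slip plane uses the buoyant unit weight γ' = γ_sat − γ_w while the driving shear stress uses γ_sat:
FS = [c' + γ' z cos²β tanφ'] / [γ_sat z sinβ cosβ]
(For c' = 0 this reduces to FS = (γ'/γ_sat)·tanφ'/tanβ.)
γ' = 19.9 − 9.81 = 10.09 kN/m³
Numerator = 0.0 + 10.09·2.3·cos²13.1°·tan33.4° = 0.0 + 10.09·2.3·0.9486·0.6594 = 14.516 kPa
Denominator = 19.9·2.3·sin13.1°·cos13.1° = 19.9·2.3·0.2267·0.9740 = 10.104 kPa
FS = 14.516 / 10.104 = 1.437

FS = 1.44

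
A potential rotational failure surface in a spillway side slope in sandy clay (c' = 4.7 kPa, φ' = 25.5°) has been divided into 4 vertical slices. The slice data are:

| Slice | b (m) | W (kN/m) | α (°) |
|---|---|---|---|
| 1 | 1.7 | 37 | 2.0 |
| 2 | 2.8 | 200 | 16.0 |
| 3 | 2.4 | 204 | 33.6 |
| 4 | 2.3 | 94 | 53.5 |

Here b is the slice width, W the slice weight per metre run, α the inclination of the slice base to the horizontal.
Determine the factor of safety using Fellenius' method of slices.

FS = 1.10

Ordinary method of slices: FS = Σ[c'·Δl_i + (W_i cosα_i)·tanφ'] / Σ W_i sinα_i, with Δl_i = b_i / cosα_i.
Slice 1: Δl = 1.7/cos2.0° = 1.701 m; N'_1 = 37·cos2.0° = 37.0; c'Δl = 7.99; W sinα = 1.3
Slice 2: Δl = 2.8/cos16.0° = 2.913 m; N'_2 = 200·cos16.0° = 192.3; c'Δl = 13.69; W sinα = 55.1
Slice 3: Δl = 2.4/cos33.6° = 2.881 m; N'_3 = 204·cos33.6° = 169.9; c'Δl = 13.54; W sinα = 112.9
Slice 4: Δl = 2.3/cos53.5° = 3.867 m; N'_4 = 94·cos53.5° = 55.9; c'Δl = 18.17; W sinα = 75.6
Σc'Δl = 53.4 kN/m; ΣN' = 455.1 kN/m; ΣW sinα = 244.9 kN/m
Resisting = 53.4 + 455.1·tan25.5° = 53.4 + 217.1 = 270.5 kN/m
FS = 270.5 / 244.9 = 1.104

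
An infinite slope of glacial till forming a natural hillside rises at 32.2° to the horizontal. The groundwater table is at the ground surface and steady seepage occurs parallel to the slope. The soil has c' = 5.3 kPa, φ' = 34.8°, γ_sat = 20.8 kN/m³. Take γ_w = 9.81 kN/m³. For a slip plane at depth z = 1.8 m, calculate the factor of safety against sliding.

FS = 0.90

With seepage parallel to the slope and the water table at the surface, the effective normal stress on the slip plane uses the buoyant unit weight γ' = γ_sat − γ_w while the driving shear stress uses γ_sat:
FS = [c' + γ' z cos²β tanφ'] / [γ_sat z sinβ cosβ]
γ' = 20.8 − 9.81 = 10.99 kN/m³
Numerator = 5.3 + 10.99·1.8·cos²32.2°·tan34.8° = 5.3 + 10.99·1.8·0.7160·0.6950 = 15.145 kPa
Denominator = 20.8·1.8·sin32.2°·cos32.2° = 20.8·1.8·0.5329·0.8462 = 16.882 kPa
FS = 15.145 / 16.882 = 0.897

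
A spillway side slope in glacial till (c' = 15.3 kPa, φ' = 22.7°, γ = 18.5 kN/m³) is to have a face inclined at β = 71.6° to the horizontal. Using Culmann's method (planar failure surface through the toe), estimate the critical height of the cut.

H_c = 8.45 m

Culmann's analysis gives the critical failure plane at α_cr = (β + φ')/2 = (71.6 + 22.7)/2 = 47.1°, and the critical height
H_c = (4c'/γ) · sinβ cosφ' / [1 − cos(β − φ')]
    = (4·15.3/18.5) · sin71.6°·cos22.7° / [1 − cos(48.9°)]
    = 3.308 · 0.9489·0.9225 / [1 − 0.6574]
    = 3.308 · 0.8754 / 0.3426
    = 8.45 m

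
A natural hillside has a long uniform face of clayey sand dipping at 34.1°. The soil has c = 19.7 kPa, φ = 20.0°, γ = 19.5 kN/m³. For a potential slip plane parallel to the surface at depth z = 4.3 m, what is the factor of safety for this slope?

For an infinite slope with a slip plane parallel to the surface (no pore pressure): FS = [c + γz cos²β tanφ] / [γz sinβ cosβ].
γz = 19.5·4.3 = 83.85 kN/m²
Numerator = 19.7 + 83.85·cos²34.1°·tan20.0° = 19.7 + 83.85·0.6857·0.3640 = 40.626 kPa
Denominator = 83.85·sin34.1°·cos34.1° = 83.85·0.5606·0.8281 = 38.927 kPa
FS = 40.626 / 38.927 = 1.044

FS = 1.04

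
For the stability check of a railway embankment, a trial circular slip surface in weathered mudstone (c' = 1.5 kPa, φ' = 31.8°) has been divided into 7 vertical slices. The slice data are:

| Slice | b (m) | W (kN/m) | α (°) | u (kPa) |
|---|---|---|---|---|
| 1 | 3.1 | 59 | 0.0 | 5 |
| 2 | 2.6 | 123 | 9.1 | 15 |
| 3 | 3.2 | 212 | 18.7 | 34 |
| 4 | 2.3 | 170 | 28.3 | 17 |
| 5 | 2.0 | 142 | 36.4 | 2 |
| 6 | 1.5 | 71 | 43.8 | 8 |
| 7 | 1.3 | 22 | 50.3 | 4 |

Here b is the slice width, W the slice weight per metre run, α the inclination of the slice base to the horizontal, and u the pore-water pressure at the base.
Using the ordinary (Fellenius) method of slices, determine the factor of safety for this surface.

FS = 0.99

Ordinary method of slices: FS = Σ[c'·Δl_i + (W_i cosα_i − u_i·Δl_i)·tanφ'] / Σ W_i sinα_i, with Δl_i = b_i / cosα_i.
Slice 1: Δl = 3.1/cos0.0° = 3.100 m; N'_1 = 59·cos0.0° − 5·3.100 = 43.5; c'Δl = 4.65; W sinα = 0.0
Slice 2: Δl = 2.6/cos9.1° = 2.633 m; N'_2 = 123·cos9.1° − 15·2.633 = 82.0; c'Δl = 3.95; W sinα = 19.5
Slice 3: Δl = 3.2/cos18.7° = 3.378 m; N'_3 = 212·cos18.7° − 34·3.378 = 85.9; c'Δl = 5.07; W sinα = 68.0
Slice 4: Δl = 2.3/cos28.3° = 2.612 m; N'_4 = 170·cos28.3° − 17·2.612 = 105.3; c'Δl = 3.92; W sinα = 80.6
Slice 5: Δl = 2.0/cos36.4° = 2.485 m; N'_5 = 142·cos36.4° − 2·2.485 = 109.3; c'Δl = 3.73; W sinα = 84.3
Slice 6: Δl = 1.5/cos43.8° = 2.078 m; N'_6 = 71·cos43.8° − 8·2.078 = 34.6; c'Δl = 3.12; W sinα = 49.1
Slice 7: Δl = 1.3/cos50.3° = 2.035 m; N'_7 = 22·cos50.3° − 4·2.035 = 5.9; c'Δl = 3.05; W sinα = 16.9
Σc'Δl = 27.5 kN/m; ΣN' = 466.5 kN/m; ΣW sinα = 318.4 kN/m
Resisting = 27.5 + 466.5·tan31.8° = 27.5 + 289.3 = 316.7 kN/m
FS = 316.7 / 318.4 = 0.995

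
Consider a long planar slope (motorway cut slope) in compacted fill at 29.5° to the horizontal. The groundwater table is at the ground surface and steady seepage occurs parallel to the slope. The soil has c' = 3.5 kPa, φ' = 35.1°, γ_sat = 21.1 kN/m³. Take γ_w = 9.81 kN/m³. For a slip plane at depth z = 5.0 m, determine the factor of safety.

FS = 0.74

With seepage parallel to the slope and the water table at the surface, the effective normal stress on the slip plane uses the buoyant unit weight γ' = γ_sat − γ_w while the driving shear stress uses γ_sat:
FS = [c' + γ' z cos²β tanφ'] / [γ_sat z sinβ cosβ]
γ' = 21.1 − 9.81 = 11.29 kN/m³
Numerator = 3.5 + 11.29·5.0·cos²29.5°·tan35.1° = 3.5 + 11.29·5.0·0.7575·0.7028 = 33.554 kPa
Denominator = 21.1·5.0·sin29.5°·cos29.5° = 21.1·5.0·0.4924·0.8704 = 45.216 kPa
FS = 33.554 / 45.216 = 0.742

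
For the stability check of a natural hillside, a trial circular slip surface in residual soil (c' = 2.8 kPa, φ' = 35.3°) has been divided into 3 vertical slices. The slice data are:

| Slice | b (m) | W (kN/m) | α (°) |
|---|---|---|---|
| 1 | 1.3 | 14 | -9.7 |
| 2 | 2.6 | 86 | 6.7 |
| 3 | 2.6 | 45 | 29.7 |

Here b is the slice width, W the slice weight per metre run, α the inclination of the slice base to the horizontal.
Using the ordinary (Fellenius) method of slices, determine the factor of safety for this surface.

Ordinary method of slices: FS = Σ[c'·Δl_i + (W_i cosα_i)·tanφ'] / Σ W_i sinα_i, with Δl_i = b_i / cosα_i.
Slice 1: Δl = 1.3/cos(-9.7°) = 1.319 m; N'_1 = 14·cos(-9.7°) = 13.8; c'Δl = 3.69; W sinα = -2.4
Slice 2: Δl = 2.6/cos6.7° = 2.618 m; N'_2 = 86·cos6.7° = 85.4; c'Δl = 7.33; W sinα = 10.0
Slice 3: Δl = 2.6/cos29.7° = 2.993 m; N'_3 = 45·cos29.7° = 39.1; c'Δl = 8.38; W sinα = 22.3
Σc'Δl = 19.4 kN/m; ΣN' = 138.3 kN/m; ΣW sinα = 30.0 kN/m
Resisting = 19.4 + 138.3·tan35.3° = 19.4 + 97.9 = 117.3 kN/m
FS = 117.3 / 30.0 = 3.915

FS = 3.91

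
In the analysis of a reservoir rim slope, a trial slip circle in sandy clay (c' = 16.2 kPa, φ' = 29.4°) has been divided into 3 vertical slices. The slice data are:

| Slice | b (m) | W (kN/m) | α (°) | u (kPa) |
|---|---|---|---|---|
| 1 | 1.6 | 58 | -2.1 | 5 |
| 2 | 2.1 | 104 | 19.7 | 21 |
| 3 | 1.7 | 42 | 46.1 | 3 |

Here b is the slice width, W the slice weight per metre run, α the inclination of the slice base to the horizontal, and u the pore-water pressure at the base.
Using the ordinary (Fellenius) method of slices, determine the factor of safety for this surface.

FS = 2.71

Ordinary method of slices: FS = Σ[c'·Δl_i + (W_i cosα_i − u_i·Δl_i)·tanφ'] / Σ W_i sinα_i, with Δl_i = b_i / cosα_i.
Slice 1: Δl = 1.6/cos(-2.1°) = 1.601 m; N'_1 = 58·cos(-2.1°) − 5·1.601 = 50.0; c'Δl = 25.94; W sinα = -2.1
Slice 2: Δl = 2.1/cos19.7° = 2.231 m; N'_2 = 104·cos19.7° − 21·2.231 = 51.1; c'Δl = 36.13; W sinα = 35.1
Slice 3: Δl = 1.7/cos46.1° = 2.452 m; N'_3 = 42·cos46.1° − 3·2.452 = 21.8; c'Δl = 39.72; W sinα = 30.3
Σc'Δl = 101.8 kN/m; ΣN' = 122.8 kN/m; ΣW sinα = 63.2 kN/m
Resisting = 101.8 + 122.8·tan29.4° = 101.8 + 69.2 = 171.0 kN/m
FS = 171.0 / 63.2 = 2.706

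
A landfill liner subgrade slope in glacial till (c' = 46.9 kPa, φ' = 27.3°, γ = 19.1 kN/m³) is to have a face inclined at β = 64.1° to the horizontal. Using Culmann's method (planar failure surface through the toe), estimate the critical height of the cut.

Culmann's analysis gives the critical failure plane at α_cr = (β + φ')/2 = (64.1 + 27.3)/2 = 45.7°, and the critical height
H_c = (4c'/γ) · sinβ cosφ' / [1 − cos(β − φ')]
    = (4·46.9/19.1) · sin64.1°·cos27.3° / [1 − cos(36.8°)]
    = 9.822 · 0.8996·0.8886 / [1 − 0.8007]
    = 9.822 · 0.7994 / 0.1993
    = 39.40 m

H_c = 39.40 m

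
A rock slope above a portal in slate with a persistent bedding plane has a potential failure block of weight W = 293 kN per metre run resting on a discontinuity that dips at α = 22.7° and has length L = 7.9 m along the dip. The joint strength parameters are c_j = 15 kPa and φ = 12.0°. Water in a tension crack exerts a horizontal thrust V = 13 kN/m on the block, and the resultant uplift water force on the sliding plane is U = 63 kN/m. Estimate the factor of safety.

FS = 1.29

Resolving the block weight along and normal to the plane and applying the Mohr–Coulomb strength on the joint:
N' = W cosα − U − V sinα = 293·cos22.7° − 63 − 13·sin22.7° = 202.3 kN/m
Driving force T = W sinα + V cosα = 293·sin22.7° + 13·cos22.7° = 125.1 kN/m
Resisting force R = c_j·L + N'·tanφ = 15·7.9 + 202.3·tan12.0° = 118.5 + 43.0 = 161.5 kN/m
FS = R / T = 161.5 / 125.1 = 1.291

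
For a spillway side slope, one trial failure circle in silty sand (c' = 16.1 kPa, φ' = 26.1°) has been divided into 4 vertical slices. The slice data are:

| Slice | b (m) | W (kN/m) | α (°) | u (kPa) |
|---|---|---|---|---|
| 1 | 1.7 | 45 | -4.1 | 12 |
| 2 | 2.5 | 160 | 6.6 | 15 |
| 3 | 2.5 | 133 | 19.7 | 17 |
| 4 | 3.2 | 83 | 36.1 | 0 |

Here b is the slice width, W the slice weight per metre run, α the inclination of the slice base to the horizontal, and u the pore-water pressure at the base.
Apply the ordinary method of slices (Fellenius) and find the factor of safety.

Ordinary method of slices: FS = Σ[c'·Δl_i + (W_i cosα_i − u_i·Δl_i)·tanφ'] / Σ W_i sinα_i, with Δl_i = b_i / cosα_i.
Slice 1: Δl = 1.7/cos(-4.1°) = 1.704 m; N'_1 = 45·cos(-4.1°) − 12·1.704 = 24.4; c'Δl = 27.44; W sinα = -3.2
Slice 2: Δl = 2.5/cos6.6° = 2.517 m; N'_2 = 160·cos6.6° − 15·2.517 = 121.2; c'Δl = 40.52; W sinα = 18.4
Slice 3: Δl = 2.5/cos19.7° = 2.655 m; N'_3 = 133·cos19.7° − 17·2.655 = 80.1; c'Δl = 42.75; W sinα = 44.8
Slice 4: Δl = 3.2/cos36.1° = 3.960 m; N'_4 = 83·cos36.1° − 0·3.960 = 67.1; c'Δl = 63.76; W sinα = 48.9
Σc'Δl = 174.5 kN/m; ΣN' = 292.8 kN/m; ΣW sinα = 108.9 kN/m
Resisting = 174.5 + 292.8·tan26.1° = 174.5 + 143.4 = 317.9 kN/m
FS = 317.9 / 108.9 = 2.919

FS = 2.92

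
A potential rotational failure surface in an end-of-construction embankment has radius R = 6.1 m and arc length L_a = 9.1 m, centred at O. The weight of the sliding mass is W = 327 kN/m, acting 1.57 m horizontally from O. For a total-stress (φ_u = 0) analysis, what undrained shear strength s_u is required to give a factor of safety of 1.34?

FS = s_u·L_a·R / (W·d), so s_u = FS·W·d / (L_a·R).
s_u = 1.34·327·1.57 / (9.10·6.1) = 687.9 / 55.51 = 12.39 kPa

s_u = 12.4 kPa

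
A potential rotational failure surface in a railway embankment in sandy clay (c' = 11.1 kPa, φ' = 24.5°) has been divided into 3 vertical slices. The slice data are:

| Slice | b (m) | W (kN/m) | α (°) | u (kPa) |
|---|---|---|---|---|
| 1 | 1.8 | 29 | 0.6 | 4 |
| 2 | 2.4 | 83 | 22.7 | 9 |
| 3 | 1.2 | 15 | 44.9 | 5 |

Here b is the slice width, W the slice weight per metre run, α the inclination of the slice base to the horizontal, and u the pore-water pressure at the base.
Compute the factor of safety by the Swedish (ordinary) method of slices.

FS = 2.40

Ordinary method of slices: FS = Σ[c'·Δl_i + (W_i cosα_i − u_i·Δl_i)·tanφ'] / Σ W_i sinα_i, with Δl_i = b_i / cosα_i.
Slice 1: Δl = 1.8/cos0.6° = 1.800 m; N'_1 = 29·cos0.6° − 4·1.800 = 21.8; c'Δl = 19.98; W sinα = 0.3
Slice 2: Δl = 2.4/cos22.7° = 2.602 m; N'_2 = 83·cos22.7° − 9·2.602 = 53.2; c'Δl = 28.88; W sinα = 32.0
Slice 3: Δl = 1.2/cos44.9° = 1.694 m; N'_3 = 15·cos44.9° − 5·1.694 = 2.2; c'Δl = 18.80; W sinα = 10.6
Σc'Δl = 67.7 kN/m; ΣN' = 77.1 kN/m; ΣW sinα = 42.9 kN/m
Resisting = 67.7 + 77.1·tan24.5° = 67.7 + 35.1 = 102.8 kN/m
FS = 102.8 / 42.9 = 2.395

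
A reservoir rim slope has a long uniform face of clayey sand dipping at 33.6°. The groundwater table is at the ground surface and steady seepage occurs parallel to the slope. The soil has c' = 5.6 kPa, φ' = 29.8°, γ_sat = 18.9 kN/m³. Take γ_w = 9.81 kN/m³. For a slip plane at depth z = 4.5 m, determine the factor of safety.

FS = 0.56

With seepage parallel to the slope and the water table at the surface, the effective normal stress on the slip plane uses the buoyant unit weight γ' = γ_sat − γ_w while the driving shear stress uses γ_sat:
FS = [c' + γ' z cos²β tanφ'] / [γ_sat z sinβ cosβ]
γ' = 18.9 − 9.81 = 9.09 kN/m³
Numerator = 5.6 + 9.09·4.5·cos²33.6°·tan29.8° = 5.6 + 9.09·4.5·0.6938·0.5727 = 21.852 kPa
Denominator = 18.9·4.5·sin33.6°·cos33.6° = 18.9·4.5·0.5534·0.8329 = 39.202 kPa
FS = 21.852 / 39.202 = 0.557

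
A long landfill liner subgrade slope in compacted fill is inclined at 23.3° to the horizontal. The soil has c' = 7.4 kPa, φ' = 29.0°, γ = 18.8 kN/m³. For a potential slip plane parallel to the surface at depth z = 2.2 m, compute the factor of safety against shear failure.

FS = 1.78

For an infinite slope with a slip plane parallel to the surface (no pore pressure): FS = [c' + γz cos²β tanφ'] / [γz sinβ cosβ].
γz = 18.8·2.2 = 41.36 kN/m²
Numerator = 7.4 + 41.36·cos²23.3°·tan29.0° = 7.4 + 41.36·0.8435·0.5543 = 26.739 kPa
Denominator = 41.36·sin23.3°·cos23.3° = 41.36·0.3955·0.9184 = 15.026 kPa
FS = 26.739 / 15.026 = 1.780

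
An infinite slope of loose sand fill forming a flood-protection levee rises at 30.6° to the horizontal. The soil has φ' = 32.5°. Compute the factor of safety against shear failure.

For a dry cohesionless infinite slope the factor of safety is FS = tanφ' / tanβ.
FS = tan32.5° / tan30.6° = 0.6371 / 0.5914 = 1.077

FS = 1.08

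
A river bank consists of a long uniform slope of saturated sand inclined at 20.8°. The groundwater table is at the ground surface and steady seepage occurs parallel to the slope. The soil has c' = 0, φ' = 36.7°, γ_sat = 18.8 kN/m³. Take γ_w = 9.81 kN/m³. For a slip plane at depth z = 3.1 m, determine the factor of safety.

With seepage parallel to the slope and the water table at the surface, the effective normal stress on the slip plane uses the buoyant unit weight γ' = γ_sat − γ_w while the driving shear stress uses γ_sat:
FS = [c' + γ' z cos²β tanφ'] / [γ_sat z sinβ cosβ]
(For c' = 0 this reduces to FS = (γ'/γ_sat)·tanφ'/tanβ.)
γ' = 18.8 − 9.81 = 8.99 kN/m³
Numerator = 0.0 + 8.99·3.1·cos²20.8°·tan36.7° = 0.0 + 8.99·3.1·0.8739·0.7454 = 18.153 kPa
Denominator = 18.8·3.1·sin20.8°·cos20.8° = 18.8·3.1·0.3551·0.9348 = 19.347 kPa
FS = 18.153 / 19.347 = 0.938

FS = 0.94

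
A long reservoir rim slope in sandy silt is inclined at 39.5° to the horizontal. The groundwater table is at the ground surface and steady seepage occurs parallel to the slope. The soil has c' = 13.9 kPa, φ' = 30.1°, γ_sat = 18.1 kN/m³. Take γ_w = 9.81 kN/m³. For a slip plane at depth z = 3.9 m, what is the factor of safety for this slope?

FS = 0.72

With seepage parallel to the slope and the water table at the surface, the effective normal stress on the slip plane uses the buoyant unit weight γ' = γ_sat − γ_w while the driving shear stress uses γ_sat:
FS = [c' + γ' z cos²β tanφ'] / [γ_sat z sinβ cosβ]
γ' = 18.1 − 9.81 = 8.29 kN/m³
Numerator = 13.9 + 8.29·3.9·cos²39.5°·tan30.1° = 13.9 + 8.29·3.9·0.5954·0.5797 = 25.059 kPa
Denominator = 18.1·3.9·sin39.5°·cos39.5° = 18.1·3.9·0.6361·0.7716 = 34.647 kPa
FS = 25.059 / 34.647 = 0.723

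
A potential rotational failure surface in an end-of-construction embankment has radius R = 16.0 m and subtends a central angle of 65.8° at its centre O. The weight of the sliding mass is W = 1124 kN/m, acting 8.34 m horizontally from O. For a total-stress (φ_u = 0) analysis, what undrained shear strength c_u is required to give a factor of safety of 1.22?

FS = c_u·L_a·R / (W·d), so c_u = FS·W·d / (L_a·R).
Arc length L_a = R·θ = 16.0·(65.8°·π/180) = 16.0·1.1484 = 18.37 m
c_u = 1.22·1124·8.34 / (18.37·16.0) = 11436.5 / 294.00 = 38.90 kPa

c_u = 38.9 kPa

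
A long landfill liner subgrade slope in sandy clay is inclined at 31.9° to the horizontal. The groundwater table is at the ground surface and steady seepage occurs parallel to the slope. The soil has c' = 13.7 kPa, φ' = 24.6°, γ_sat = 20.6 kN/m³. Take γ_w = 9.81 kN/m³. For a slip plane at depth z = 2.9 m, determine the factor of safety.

With seepage parallel to the slope and the water table at the surface, the effective normal stress on the slip plane uses the buoyant unit weight γ' = γ_sat − γ_w while the driving shear stress uses γ_sat:
FS = [c' + γ' z cos²β tanφ'] / [γ_sat z sinβ cosβ]
γ' = 20.6 − 9.81 = 10.79 kN/m³
Numerator = 13.7 + 10.79·2.9·cos²31.9°·tan24.6° = 13.7 + 10.79·2.9·0.7208·0.4578 = 24.026 kPa
Denominator = 20.6·2.9·sin31.9°·cos31.9° = 20.6·2.9·0.5284·0.8490 = 26.801 kPa
FS = 24.026 / 26.801 = 0.896

FS = 0.90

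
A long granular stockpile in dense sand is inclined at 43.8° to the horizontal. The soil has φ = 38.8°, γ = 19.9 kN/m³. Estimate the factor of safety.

FS = 0.84

For a dry cohesionless infinite slope the factor of safety is FS = tanφ / tanβ.
FS = tan38.8° / tan43.8° = 0.8040 / 0.9590 = 0.838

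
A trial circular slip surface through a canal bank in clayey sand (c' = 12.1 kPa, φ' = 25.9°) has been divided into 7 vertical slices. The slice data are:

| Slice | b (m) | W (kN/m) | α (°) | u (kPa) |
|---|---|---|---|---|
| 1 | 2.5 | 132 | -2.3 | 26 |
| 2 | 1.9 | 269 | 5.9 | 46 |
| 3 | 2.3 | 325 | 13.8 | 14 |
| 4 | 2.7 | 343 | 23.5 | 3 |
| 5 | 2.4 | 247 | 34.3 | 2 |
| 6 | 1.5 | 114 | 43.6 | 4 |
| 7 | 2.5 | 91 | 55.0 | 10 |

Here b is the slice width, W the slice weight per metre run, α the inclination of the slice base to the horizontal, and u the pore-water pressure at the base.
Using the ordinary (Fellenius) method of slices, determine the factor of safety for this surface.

Ordinary method of slices: FS = Σ[c'·Δl_i + (W_i cosα_i − u_i·Δl_i)·tanφ'] / Σ W_i sinα_i, with Δl_i = b_i / cosα_i.
Slice 1: Δl = 2.5/cos(-2.3°) = 2.502 m; N'_1 = 132·cos(-2.3°) − 26·2.502 = 66.8; c'Δl = 30.27; W sinα = -5.3
Slice 2: Δl = 1.9/cos5.9° = 1.910 m; N'_2 = 269·cos5.9° − 46·1.910 = 179.7; c'Δl = 23.11; W sinα = 27.7
Slice 3: Δl = 2.3/cos13.8° = 2.368 m; N'_3 = 325·cos13.8° − 14·2.368 = 282.5; c'Δl = 28.66; W sinα = 77.5
Slice 4: Δl = 2.7/cos23.5° = 2.944 m; N'_4 = 343·cos23.5° − 3·2.944 = 305.7; c'Δl = 35.62; W sinα = 136.8
Slice 5: Δl = 2.4/cos34.3° = 2.905 m; N'_5 = 247·cos34.3° − 2·2.905 = 198.2; c'Δl = 35.15; W sinα = 139.2
Slice 6: Δl = 1.5/cos43.6° = 2.071 m; N'_6 = 114·cos43.6° − 4·2.071 = 74.3; c'Δl = 25.06; W sinα = 78.6
Slice 7: Δl = 2.5/cos55.0° = 4.359 m; N'_7 = 91·cos55.0° − 10·4.359 = 8.6; c'Δl = 52.74; W sinα = 74.5
Σc'Δl = 230.6 kN/m; ΣN' = 1115.8 kN/m; ΣW sinα = 529.0 kN/m
Resisting = 230.6 + 1115.8·tan25.9° = 230.6 + 541.8 = 772.5 kN/m
FS = 772.5 / 529.0 = 1.460

FS = 1.46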